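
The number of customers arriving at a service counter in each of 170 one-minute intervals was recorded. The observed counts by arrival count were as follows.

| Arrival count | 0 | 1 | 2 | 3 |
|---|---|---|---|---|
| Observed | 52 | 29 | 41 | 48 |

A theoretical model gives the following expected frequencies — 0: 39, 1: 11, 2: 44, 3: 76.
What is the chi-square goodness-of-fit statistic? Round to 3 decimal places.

cat         O        E   (O−E)²/E
0          52       39     4.3333
1          29       11    29.4545
2          41       44     0.2045
3          48       76    10.3158
Sum = 44.308

44.308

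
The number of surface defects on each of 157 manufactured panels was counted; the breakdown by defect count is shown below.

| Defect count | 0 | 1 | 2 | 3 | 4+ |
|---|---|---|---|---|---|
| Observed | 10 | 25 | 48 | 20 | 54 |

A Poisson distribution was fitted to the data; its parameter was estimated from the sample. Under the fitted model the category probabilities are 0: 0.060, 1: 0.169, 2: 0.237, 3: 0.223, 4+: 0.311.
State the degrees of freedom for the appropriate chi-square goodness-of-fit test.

3

There are k = 5 categories and 1 parameter estimated from the data, so df = 5 − 1 − 1 = 3.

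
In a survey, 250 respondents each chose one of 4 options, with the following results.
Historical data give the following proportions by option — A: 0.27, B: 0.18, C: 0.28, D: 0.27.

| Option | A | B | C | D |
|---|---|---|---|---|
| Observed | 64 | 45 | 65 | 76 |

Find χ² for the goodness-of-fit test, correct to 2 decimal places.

Expected counts E_i = n·p_i: 250×0.27 = 67.5, 250×0.18 = 45, 250×0.28 = 70, 250×0.27 = 67.5.
cat         O        E   (O−E)²/E
A          64     67.5      0.181
B          45       45      0.000
C          65       70      0.357
D          76     67.5      1.070
Sum = 1.61

1.61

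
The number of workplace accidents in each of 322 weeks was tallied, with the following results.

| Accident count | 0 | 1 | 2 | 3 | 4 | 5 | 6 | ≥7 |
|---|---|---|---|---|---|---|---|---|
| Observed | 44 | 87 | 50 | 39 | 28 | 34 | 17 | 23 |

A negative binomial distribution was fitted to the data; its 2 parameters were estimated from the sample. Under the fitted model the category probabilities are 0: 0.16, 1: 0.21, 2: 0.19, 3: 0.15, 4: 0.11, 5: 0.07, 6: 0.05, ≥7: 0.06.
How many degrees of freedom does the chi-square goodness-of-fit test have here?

There are k = 8 categories and 2 parameters estimated from the data, so df = 8 − 1 − 2 = 5.

5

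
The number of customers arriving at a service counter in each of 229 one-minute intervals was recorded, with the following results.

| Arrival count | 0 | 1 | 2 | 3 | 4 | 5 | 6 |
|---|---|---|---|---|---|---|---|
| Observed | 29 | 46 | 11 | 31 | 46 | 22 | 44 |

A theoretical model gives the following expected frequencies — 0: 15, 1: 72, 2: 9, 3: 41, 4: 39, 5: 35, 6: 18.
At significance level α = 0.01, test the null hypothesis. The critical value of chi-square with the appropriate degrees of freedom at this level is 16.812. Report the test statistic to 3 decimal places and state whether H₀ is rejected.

χ² = (29−15)²/15 + (46−72)²/72 + (11−9)²/9 + (31−41)²/41 + (46−39)²/39 + (22−35)²/35 + (44−18)²/18
   = 13.0667 + 9.3889 + 0.4444 + 2.4390 + 1.2564 + 4.8286 + 37.5556
Sum = 68.980
df = 6. Since 68.980 > 16.812, we reject H₀.

68.980; reject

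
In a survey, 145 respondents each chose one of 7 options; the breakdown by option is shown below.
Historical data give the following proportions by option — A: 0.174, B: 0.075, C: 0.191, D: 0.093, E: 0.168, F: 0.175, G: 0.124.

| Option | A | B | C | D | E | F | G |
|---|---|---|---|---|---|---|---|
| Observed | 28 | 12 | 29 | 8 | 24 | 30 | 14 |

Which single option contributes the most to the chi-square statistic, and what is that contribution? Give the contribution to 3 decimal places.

Expected counts E_i = n·p_i: 145×0.174 = 25.23, 145×0.075 = 10.875, 145×0.191 = 27.695, 145×0.093 = 13.485, 145×0.168 = 24.36, 145×0.175 = 25.375, 145×0.124 = 17.98.
χ² = (28−25.23)²/25.23 + (12−10.875)²/10.875 + (29−27.695)²/27.695 + (8−13.485)²/13.485 + (24−24.36)²/24.36 + (30−25.375)²/25.375 + (14−17.98)²/17.98
   = 0.3041 + 0.1164 + 0.0615 + 2.2310 + 0.0053 + 0.8430 + 0.8810
The largest term is for D: 2.231.

D, 2.231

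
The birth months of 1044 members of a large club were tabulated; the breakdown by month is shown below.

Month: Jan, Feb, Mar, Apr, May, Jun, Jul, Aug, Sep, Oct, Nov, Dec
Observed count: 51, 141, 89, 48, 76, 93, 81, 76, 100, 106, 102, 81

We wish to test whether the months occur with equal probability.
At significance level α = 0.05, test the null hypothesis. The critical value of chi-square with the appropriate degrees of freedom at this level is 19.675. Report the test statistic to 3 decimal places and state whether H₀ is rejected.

Expected count for each of the 12 categories: 1044/12 = 87.
cat         O        E   (O−E)²/E
Jan        51       87    14.8966
Feb       141       87    33.5172
Mar        89       87     0.0460
Apr        48       87    17.4828
May        76       87     1.3908
Jun        93       87     0.4138
Jul        81       87     0.4138
Aug        76       87     1.3908
Sep       100       87     1.9425
Oct       106       87     4.1494
Nov       102       87     2.5862
Dec        81       87     0.4138
Sum = 78.644
df = 11. Since 78.644 > 19.675, we reject H₀.

78.644; reject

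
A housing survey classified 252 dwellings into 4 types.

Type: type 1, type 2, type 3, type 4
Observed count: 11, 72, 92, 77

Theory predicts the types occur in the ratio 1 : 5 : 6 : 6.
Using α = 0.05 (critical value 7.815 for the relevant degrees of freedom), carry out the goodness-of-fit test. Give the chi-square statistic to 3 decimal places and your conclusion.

2.045; do not reject

Ratio total = 18. Expected counts: 252×1/18 = 14, 252×5/18 = 70, 252×6/18 = 84, 252×6/18 = 84.
cat         O        E   (O−E)²/E
type 1     11       14     0.6429
type 2     72       70     0.0571
type 3     92       84     0.7619
type 4     77       84     0.5833
Sum = 2.045
df = 3. Since 2.045 < 7.815, we do not reject H₀.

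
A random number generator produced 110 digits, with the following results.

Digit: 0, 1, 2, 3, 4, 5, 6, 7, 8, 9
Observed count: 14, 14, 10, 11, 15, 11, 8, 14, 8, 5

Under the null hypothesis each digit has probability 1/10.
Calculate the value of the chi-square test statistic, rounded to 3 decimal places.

8.909

Expected count for each of the 10 categories: 110/10 = 11.
0: (14 − 11)²/11 = 9/11 = 0.8182
1: (14 − 11)²/11 = 9/11 = 0.8182
2: (10 − 11)²/11 = 1/11 = 0.0909
3: (11 − 11)²/11 = 0/11 = 0.0000
4: (15 − 11)²/11 = 16/11 = 1.4545
5: (11 − 11)²/11 = 0/11 = 0.0000
6: (8 − 11)²/11 = 9/11 = 0.8182
7: (14 − 11)²/11 = 9/11 = 0.8182
8: (8 − 11)²/11 = 9/11 = 0.8182
9: (5 − 11)²/11 = 36/11 = 3.2727
Sum = 8.909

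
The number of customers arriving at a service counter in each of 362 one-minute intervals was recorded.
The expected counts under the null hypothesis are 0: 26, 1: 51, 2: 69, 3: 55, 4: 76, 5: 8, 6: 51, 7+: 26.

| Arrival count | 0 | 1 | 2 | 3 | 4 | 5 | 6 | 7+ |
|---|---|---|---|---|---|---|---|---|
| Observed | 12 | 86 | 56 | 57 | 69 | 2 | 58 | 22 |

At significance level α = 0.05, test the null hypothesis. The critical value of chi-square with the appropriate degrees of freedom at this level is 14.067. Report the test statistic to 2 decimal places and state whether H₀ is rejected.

40.80; reject

cat         O        E   (O−E)²/E
0          12       26      7.538
1          86       51     24.020
2          56       69      2.449
3          57       55      0.073
4          69       76      0.645
5           2        8      4.500
6          58       51      0.961
7+         22       26      0.615
Sum = 40.80
df = 7. Since 40.80 > 14.067, we reject H₀.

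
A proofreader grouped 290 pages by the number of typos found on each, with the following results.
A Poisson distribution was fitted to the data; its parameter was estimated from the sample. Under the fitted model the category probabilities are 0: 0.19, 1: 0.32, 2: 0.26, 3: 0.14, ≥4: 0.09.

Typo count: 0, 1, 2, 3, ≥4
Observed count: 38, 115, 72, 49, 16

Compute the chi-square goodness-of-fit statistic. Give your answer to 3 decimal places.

Expected counts E_i = n·p_i: 290×0.19 = 55.1, 290×0.32 = 92.8, 290×0.26 = 75.4, 290×0.14 = 40.6, 290×0.09 = 26.1.
cat         O        E   (O−E)²/E
0          38     55.1     5.3069
1         115     92.8     5.3108
2          72     75.4     0.1533
3          49     40.6     1.7379
≥4         16     26.1     3.9084
Sum = 16.417

16.417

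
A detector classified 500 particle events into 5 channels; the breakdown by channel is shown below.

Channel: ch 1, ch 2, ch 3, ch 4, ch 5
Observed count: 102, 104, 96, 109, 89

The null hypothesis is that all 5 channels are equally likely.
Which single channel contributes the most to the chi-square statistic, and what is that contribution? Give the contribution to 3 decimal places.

ch 5, 1.210

Expected count for each of the 5 categories: 500/5 = 100.
ch 1: (102 − 100)²/100 = 4/100 = 0.0400
ch 2: (104 − 100)²/100 = 16/100 = 0.1600
ch 3: (96 − 100)²/100 = 16/100 = 0.1600
ch 4: (109 − 100)²/100 = 81/100 = 0.8100
ch 5: (89 − 100)²/100 = 121/100 = 1.2100
The largest term is for ch 5: 1.210.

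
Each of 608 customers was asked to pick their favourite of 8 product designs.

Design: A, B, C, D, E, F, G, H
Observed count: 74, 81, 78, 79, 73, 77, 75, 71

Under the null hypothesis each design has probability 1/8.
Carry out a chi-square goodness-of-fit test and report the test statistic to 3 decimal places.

1.026

Expected count for each of the 8 categories: 608/8 = 76.
χ² = (74−76)²/76 + (81−76)²/76 + (78−76)²/76 + (79−76)²/76 + (73−76)²/76 + (77−76)²/76 + (75−76)²/76 + (71−76)²/76
   = 0.0526 + 0.3289 + 0.0526 + 0.1184 + 0.1184 + 0.0132 + 0.0132 + 0.3289
Sum = 1.026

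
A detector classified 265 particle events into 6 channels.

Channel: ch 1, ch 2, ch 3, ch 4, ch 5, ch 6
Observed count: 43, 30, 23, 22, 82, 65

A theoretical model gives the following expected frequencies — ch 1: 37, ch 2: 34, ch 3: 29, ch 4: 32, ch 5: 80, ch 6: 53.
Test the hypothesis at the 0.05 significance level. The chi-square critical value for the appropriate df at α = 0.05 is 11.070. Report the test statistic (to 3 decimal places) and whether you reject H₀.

cat         O        E   (O−E)²/E
ch 1       43       37     0.9730
ch 2       30       34     0.4706
ch 3       23       29     1.2414
ch 4       22       32     3.1250
ch 5       82       80     0.0500
ch 6       65       53     2.7170
Sum = 8.577
df = 5. Since 8.577 < 11.070, we do not reject H₀.

8.577; do not reject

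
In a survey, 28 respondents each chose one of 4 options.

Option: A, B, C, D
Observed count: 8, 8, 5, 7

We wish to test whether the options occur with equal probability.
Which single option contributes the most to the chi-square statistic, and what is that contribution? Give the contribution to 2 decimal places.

Under H₀ each category has probability 1/4, so each expected count is 28/4 = 7.
cat         O        E   (O−E)²/E
A           8        7      0.143
B           8        7      0.143
C           5        7      0.571
D           7        7      0.000
The largest term is for C: 0.57.

C, 0.57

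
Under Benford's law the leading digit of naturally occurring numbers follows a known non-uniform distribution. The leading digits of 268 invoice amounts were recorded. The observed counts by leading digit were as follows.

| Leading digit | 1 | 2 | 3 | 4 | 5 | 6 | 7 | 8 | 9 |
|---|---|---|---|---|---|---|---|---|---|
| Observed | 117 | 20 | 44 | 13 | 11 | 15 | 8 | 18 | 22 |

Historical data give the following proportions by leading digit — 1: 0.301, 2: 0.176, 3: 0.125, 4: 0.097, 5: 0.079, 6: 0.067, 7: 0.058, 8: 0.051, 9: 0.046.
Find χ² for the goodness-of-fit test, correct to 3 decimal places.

Expected counts E_i = n·p_i: 268×0.301 = 80.668, 268×0.176 = 47.168, 268×0.125 = 33.5, 268×0.097 = 25.996, 268×0.079 = 21.172, 268×0.067 = 17.956, 268×0.058 = 15.544, 268×0.051 = 13.668, 268×0.046 = 12.328.
1: (117 − 80.668)²/80.668 = 1320.014224/80.668 = 16.3635
2: (20 − 47.168)²/47.168 = 738.100224/47.168 = 15.6483
3: (44 − 33.5)²/33.5 = 110.25/33.5 = 3.2910
4: (13 − 25.996)²/25.996 = 168.896016/25.996 = 6.4970
5: (11 − 21.172)²/21.172 = 103.469584/21.172 = 4.8871
6: (15 − 17.956)²/17.956 = 8.737936/17.956 = 0.4866
7: (8 − 15.544)²/15.544 = 56.911936/15.544 = 3.6613
8: (18 − 13.668)²/13.668 = 18.766224/13.668 = 1.3730
9: (22 − 12.328)²/12.328 = 93.547584/12.328 = 7.5882
Sum = 59.796

59.796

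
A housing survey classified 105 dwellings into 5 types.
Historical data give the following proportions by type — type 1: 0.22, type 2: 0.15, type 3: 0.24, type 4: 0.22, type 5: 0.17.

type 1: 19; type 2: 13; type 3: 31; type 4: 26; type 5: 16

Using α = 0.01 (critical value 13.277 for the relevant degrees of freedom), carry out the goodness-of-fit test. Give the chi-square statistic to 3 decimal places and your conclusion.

3.099; do not reject

Expected counts E_i = n·p_i: 105×0.22 = 23.1, 105×0.15 = 15.75, 105×0.24 = 25.2, 105×0.22 = 23.1, 105×0.17 = 17.85.
type 1: (19 − 23.1)²/23.1 = 16.81/23.1 = 0.7277
type 2: (13 − 15.75)²/15.75 = 7.5625/15.75 = 0.4802
type 3: (31 − 25.2)²/25.2 = 33.64/25.2 = 1.3349
type 4: (26 − 23.1)²/23.1 = 8.41/23.1 = 0.3641
type 5: (16 − 17.85)²/17.85 = 3.4225/17.85 = 0.1917
Sum = 3.099
df = 4. Since 3.099 < 13.277, we do not reject H₀.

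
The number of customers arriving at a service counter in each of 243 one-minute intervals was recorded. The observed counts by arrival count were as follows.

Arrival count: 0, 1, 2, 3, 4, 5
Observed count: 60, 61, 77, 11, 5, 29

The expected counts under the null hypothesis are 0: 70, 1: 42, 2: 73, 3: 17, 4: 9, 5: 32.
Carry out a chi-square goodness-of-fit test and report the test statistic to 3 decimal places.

χ² = (60−70)²/70 + (61−42)²/42 + (77−73)²/73 + (11−17)²/17 + (5−9)²/9 + (29−32)²/32
   = 1.4286 + 8.5952 + 0.2192 + 2.1176 + 1.7778 + 0.2813
Sum = 14.420

14.420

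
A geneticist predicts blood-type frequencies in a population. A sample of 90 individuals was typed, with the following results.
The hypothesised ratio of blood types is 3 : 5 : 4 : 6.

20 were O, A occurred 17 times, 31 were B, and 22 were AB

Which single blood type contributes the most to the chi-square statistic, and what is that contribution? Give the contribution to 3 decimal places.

Ratio total = 18. Expected counts: 90×3/18 = 15, 90×5/18 = 25, 90×4/18 = 20, 90×6/18 = 30.
χ² = (20−15)²/15 + (17−25)²/25 + (31−20)²/20 + (22−30)²/30
   = 1.6667 + 2.5600 + 6.0500 + 2.1333
The largest term is for B: 6.050.

B, 6.050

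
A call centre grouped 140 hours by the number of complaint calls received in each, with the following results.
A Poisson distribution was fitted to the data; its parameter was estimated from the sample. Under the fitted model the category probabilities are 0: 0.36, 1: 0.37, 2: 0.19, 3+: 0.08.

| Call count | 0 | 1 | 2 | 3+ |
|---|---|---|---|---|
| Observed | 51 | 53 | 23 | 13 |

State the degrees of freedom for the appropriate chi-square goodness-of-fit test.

2

There are k = 4 categories and 1 parameter estimated from the data, so df = 4 − 1 − 1 = 2.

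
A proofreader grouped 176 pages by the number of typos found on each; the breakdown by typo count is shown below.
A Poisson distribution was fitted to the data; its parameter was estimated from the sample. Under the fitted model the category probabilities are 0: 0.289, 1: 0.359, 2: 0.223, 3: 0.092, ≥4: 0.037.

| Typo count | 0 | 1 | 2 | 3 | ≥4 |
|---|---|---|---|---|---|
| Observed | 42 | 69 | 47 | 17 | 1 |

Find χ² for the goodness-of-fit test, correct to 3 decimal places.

8.317

Expected counts E_i = n·p_i: 176×0.289 = 50.864, 176×0.359 = 63.184, 176×0.223 = 39.248, 176×0.092 = 16.192, 176×0.037 = 6.512.
0: (42 − 50.864)²/50.864 = 78.570496/50.864 = 1.5447
1: (69 − 63.184)²/63.184 = 33.825856/63.184 = 0.5354
2: (47 − 39.248)²/39.248 = 60.093504/39.248 = 1.5311
3: (17 − 16.192)²/16.192 = 0.652864/16.192 = 0.0403
≥4: (1 − 6.512)²/6.512 = 30.382144/6.512 = 4.6656
Sum = 8.317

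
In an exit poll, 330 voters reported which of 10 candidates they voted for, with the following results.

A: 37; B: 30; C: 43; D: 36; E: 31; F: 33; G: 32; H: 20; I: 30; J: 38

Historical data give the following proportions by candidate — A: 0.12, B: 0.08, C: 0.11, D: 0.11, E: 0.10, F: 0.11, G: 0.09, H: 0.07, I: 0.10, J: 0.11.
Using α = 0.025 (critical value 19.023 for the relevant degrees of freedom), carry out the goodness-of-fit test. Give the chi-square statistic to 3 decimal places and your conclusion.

3.268; do not reject

Expected counts E_i = n·p_i: 330×0.12 = 39.6, 330×0.08 = 26.4, 330×0.11 = 36.3, 330×0.11 = 36.3, 330×0.10 = 33, 330×0.11 = 36.3, 330×0.09 = 29.7, 330×0.07 = 23.1, 330×0.10 = 33, 330×0.11 = 36.3.
A: (37 − 39.6)²/39.6 = 6.76/39.6 = 0.1707
B: (30 − 26.4)²/26.4 = 12.96/26.4 = 0.4909
C: (43 − 36.3)²/36.3 = 44.89/36.3 = 1.2366
D: (36 − 36.3)²/36.3 = 0.09/36.3 = 0.0025
E: (31 − 33)²/33 = 4/33 = 0.1212
F: (33 − 36.3)²/36.3 = 10.89/36.3 = 0.3000
G: (32 − 29.7)²/29.7 = 5.29/29.7 = 0.1781
H: (20 − 23.1)²/23.1 = 9.61/23.1 = 0.4160
I: (30 − 33)²/33 = 9/33 = 0.2727
J: (38 − 36.3)²/36.3 = 2.89/36.3 = 0.0796
Sum = 3.268
df = 9. Since 3.268 < 19.023, we do not reject H₀.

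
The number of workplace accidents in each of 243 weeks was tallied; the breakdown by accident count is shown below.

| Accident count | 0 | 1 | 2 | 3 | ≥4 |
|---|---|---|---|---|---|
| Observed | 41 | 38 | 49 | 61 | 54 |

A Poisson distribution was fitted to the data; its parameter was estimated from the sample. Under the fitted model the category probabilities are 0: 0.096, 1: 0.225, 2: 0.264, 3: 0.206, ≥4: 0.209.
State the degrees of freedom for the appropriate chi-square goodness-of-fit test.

3

There are k = 5 categories and 1 parameter estimated from the data, so df = 5 − 1 − 1 = 3.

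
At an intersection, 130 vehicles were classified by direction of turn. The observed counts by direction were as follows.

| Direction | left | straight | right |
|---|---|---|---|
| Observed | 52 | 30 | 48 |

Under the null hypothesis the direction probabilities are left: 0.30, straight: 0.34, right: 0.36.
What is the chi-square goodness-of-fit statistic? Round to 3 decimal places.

8.926

Expected counts E_i = n·p_i: 130×0.30 = 39, 130×0.34 = 44.2, 130×0.36 = 46.8.
χ² = (52−39)²/39 + (30−44.2)²/44.2 + (48−46.8)²/46.8
   = 4.3333 + 4.5620 + 0.0308
Sum = 8.926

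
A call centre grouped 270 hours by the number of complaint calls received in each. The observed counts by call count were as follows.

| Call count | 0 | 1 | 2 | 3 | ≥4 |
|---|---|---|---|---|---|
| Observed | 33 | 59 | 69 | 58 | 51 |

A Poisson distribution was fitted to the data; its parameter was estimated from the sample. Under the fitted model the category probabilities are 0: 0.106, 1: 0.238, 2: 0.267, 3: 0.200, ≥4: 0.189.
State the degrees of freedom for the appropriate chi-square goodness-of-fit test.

3

There are k = 5 categories and 1 parameter estimated from the data, so df = 5 − 1 − 1 = 3.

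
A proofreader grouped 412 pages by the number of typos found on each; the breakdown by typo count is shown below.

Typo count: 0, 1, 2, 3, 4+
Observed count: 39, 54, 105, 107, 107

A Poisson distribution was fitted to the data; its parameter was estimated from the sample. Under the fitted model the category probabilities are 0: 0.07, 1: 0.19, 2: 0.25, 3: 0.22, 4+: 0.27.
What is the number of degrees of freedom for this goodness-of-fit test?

3

There are k = 5 categories and 1 parameter estimated from the data, so df = 5 − 1 − 1 = 3.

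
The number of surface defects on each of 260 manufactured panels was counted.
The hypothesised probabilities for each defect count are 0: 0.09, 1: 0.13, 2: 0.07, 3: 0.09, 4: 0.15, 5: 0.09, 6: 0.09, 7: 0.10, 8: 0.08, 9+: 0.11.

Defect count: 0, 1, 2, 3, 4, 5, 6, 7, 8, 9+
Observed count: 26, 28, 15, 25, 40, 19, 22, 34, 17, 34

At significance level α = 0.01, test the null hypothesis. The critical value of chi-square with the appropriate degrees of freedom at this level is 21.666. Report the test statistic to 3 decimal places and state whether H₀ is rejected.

Expected counts E_i = n·p_i: 260×0.09 = 23.4, 260×0.13 = 33.8, 260×0.07 = 18.2, 260×0.09 = 23.4, 260×0.15 = 39, 260×0.09 = 23.4, 260×0.09 = 23.4, 260×0.10 = 26, 260×0.08 = 20.8, 260×0.11 = 28.6.
cat         O        E   (O−E)²/E
0          26     23.4     0.2889
1          28     33.8     0.9953
2          15     18.2     0.5626
3          25     23.4     0.1094
4          40       39     0.0256
5          19     23.4     0.8274
6          22     23.4     0.0838
7          34       26     2.4615
8          17     20.8     0.6942
9+         34     28.6     1.0196
Sum = 7.068
df = 9. Since 7.068 < 21.666, we do not reject H₀.

7.068; do not reject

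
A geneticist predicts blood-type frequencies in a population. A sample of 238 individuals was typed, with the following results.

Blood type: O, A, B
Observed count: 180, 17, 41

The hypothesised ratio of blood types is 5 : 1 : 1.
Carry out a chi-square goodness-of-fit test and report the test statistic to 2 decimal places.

10.53

Ratio total = 7. Expected counts: 238×5/7 = 170, 238×1/7 = 34, 238×1/7 = 34.
cat         O        E   (O−E)²/E
O         180      170      0.588
A          17       34      8.500
B          41       34      1.441
Sum = 10.53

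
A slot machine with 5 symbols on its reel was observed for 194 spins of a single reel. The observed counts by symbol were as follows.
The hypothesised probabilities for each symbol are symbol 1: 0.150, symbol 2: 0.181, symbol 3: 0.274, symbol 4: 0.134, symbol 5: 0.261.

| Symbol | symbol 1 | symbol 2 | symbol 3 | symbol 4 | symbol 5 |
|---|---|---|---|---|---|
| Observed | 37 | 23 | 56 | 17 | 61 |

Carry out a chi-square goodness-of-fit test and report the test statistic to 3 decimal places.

11.711

Expected counts E_i = n·p_i: 194×0.150 = 29.1, 194×0.181 = 35.114, 194×0.274 = 53.156, 194×0.134 = 25.996, 194×0.261 = 50.634.
χ² = (37−29.1)²/29.1 + (23−35.114)²/35.114 + (56−53.156)²/53.156 + (17−25.996)²/25.996 + (61−50.634)²/50.634
   = 2.1447 + 4.1792 + 0.1522 + 3.1131 + 2.1222
Sum = 11.711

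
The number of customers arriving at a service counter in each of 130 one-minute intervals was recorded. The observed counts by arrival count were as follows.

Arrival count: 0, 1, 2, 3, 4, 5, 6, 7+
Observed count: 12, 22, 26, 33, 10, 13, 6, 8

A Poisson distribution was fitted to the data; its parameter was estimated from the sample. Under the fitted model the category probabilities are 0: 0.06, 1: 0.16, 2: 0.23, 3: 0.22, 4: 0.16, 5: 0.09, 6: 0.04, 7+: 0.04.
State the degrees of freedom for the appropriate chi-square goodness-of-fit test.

There are k = 8 categories and 1 parameter estimated from the data, so df = 8 − 1 − 1 = 6.

6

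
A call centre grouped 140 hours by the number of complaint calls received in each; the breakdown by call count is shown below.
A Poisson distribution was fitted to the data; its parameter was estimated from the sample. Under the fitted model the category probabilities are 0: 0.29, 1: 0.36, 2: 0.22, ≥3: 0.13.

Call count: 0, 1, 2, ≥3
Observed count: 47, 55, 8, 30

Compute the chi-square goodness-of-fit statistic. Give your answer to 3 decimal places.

Expected counts E_i = n·p_i: 140×0.29 = 40.6, 140×0.36 = 50.4, 140×0.22 = 30.8, 140×0.13 = 18.2.
0: (47 − 40.6)²/40.6 = 40.96/40.6 = 1.0089
1: (55 − 50.4)²/50.4 = 21.16/50.4 = 0.4198
2: (8 − 30.8)²/30.8 = 519.84/30.8 = 16.8779
≥3: (30 − 18.2)²/18.2 = 139.24/18.2 = 7.6505
Sum = 25.957

25.957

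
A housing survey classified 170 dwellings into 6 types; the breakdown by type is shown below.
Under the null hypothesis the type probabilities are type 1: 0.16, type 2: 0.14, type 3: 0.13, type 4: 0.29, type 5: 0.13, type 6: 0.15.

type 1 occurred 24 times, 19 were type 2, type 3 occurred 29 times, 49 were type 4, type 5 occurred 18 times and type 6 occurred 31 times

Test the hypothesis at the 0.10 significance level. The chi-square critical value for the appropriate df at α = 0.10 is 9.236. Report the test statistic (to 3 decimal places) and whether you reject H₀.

5.448; do not reject

Expected counts E_i = n·p_i: 170×0.16 = 27.2, 170×0.14 = 23.8, 170×0.13 = 22.1, 170×0.29 = 49.3, 170×0.13 = 22.1, 170×0.15 = 25.5.
cat         O        E   (O−E)²/E
type 1     24     27.2     0.3765
type 2     19     23.8     0.9681
type 3     29     22.1     2.1543
type 4     49     49.3     0.0018
type 5     18     22.1     0.7606
type 6     31     25.5     1.1863
Sum = 5.448
df = 5. Since 5.448 < 9.236, we do not reject H₀.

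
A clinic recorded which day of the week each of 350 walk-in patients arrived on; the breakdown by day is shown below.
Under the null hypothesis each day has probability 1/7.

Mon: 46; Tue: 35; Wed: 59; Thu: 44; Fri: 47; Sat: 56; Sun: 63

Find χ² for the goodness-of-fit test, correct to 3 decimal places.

11.440

Under H₀ each category has probability 1/7, so each expected count is 350/7 = 50.
Mon: (46 − 50)²/50 = 16/50 = 0.3200
Tue: (35 − 50)²/50 = 225/50 = 4.5000
Wed: (59 − 50)²/50 = 81/50 = 1.6200
Thu: (44 − 50)²/50 = 36/50 = 0.7200
Fri: (47 − 50)²/50 = 9/50 = 0.1800
Sat: (56 − 50)²/50 = 36/50 = 0.7200
Sun: (63 − 50)²/50 = 169/50 = 3.3800
Sum = 11.440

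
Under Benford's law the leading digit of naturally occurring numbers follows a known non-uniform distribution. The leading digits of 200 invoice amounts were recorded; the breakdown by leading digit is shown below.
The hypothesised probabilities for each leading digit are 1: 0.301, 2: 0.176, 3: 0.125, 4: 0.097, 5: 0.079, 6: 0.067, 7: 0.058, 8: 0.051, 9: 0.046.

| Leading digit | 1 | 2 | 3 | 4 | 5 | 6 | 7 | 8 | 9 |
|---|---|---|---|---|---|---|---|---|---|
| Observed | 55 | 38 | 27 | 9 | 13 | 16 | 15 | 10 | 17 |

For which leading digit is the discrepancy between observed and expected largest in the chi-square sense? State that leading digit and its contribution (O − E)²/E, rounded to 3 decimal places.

9, 6.613

Expected counts E_i = n·p_i: 200×0.301 = 60.2, 200×0.176 = 35.2, 200×0.125 = 25, 200×0.097 = 19.4, 200×0.079 = 15.8, 200×0.067 = 13.4, 200×0.058 = 11.6, 200×0.051 = 10.2, 200×0.046 = 9.2.
1: (55 − 60.2)²/60.2 = 27.04/60.2 = 0.4492
2: (38 − 35.2)²/35.2 = 7.84/35.2 = 0.2227
3: (27 − 25)²/25 = 4/25 = 0.1600
4: (9 − 19.4)²/19.4 = 108.16/19.4 = 5.5753
5: (13 − 15.8)²/15.8 = 7.84/15.8 = 0.4962
6: (16 − 13.4)²/13.4 = 6.76/13.4 = 0.5045
7: (15 − 11.6)²/11.6 = 11.56/11.6 = 0.9966
8: (10 − 10.2)²/10.2 = 0.04/10.2 = 0.0039
9: (17 − 9.2)²/9.2 = 60.84/9.2 = 6.6130
The largest term is for 9: 6.613.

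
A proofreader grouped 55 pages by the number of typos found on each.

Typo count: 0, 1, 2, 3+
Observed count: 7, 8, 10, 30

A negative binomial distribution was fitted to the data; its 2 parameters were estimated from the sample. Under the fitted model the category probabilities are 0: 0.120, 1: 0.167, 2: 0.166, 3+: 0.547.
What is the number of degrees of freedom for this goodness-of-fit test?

1

There are k = 4 categories and 2 parameters estimated from the data, so df = 4 − 1 − 2 = 1.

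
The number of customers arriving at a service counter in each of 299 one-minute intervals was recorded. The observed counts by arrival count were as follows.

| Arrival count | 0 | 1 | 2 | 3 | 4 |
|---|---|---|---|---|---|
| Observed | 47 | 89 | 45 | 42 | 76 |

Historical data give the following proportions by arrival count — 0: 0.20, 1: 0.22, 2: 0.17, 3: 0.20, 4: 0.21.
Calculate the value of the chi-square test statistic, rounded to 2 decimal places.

19.68

Expected counts E_i = n·p_i: 299×0.20 = 59.8, 299×0.22 = 65.78, 299×0.17 = 50.83, 299×0.20 = 59.8, 299×0.21 = 62.79.
cat         O        E   (O−E)²/E
0          47     59.8      2.740
1          89    65.78      8.197
2          45    50.83      0.669
3          42     59.8      5.298
4          76    62.79      2.779
Sum = 19.68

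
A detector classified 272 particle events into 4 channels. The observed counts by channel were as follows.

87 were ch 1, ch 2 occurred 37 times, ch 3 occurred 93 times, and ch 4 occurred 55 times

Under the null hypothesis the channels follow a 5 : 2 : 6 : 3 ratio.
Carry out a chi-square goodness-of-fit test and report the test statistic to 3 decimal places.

Ratio total = 16. Expected counts: 272×5/16 = 85, 272×2/16 = 34, 272×6/16 = 102, 272×3/16 = 51.
ch 1: (87 − 85)²/85 = 4/85 = 0.0471
ch 2: (37 − 34)²/34 = 9/34 = 0.2647
ch 3: (93 − 102)²/102 = 81/102 = 0.7941
ch 4: (55 − 51)²/51 = 16/51 = 0.3137
Sum = 1.420

1.420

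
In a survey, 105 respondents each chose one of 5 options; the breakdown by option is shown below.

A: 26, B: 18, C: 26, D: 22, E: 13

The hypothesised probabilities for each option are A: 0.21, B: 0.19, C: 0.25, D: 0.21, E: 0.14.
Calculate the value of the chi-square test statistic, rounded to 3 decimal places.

1.097

Expected counts E_i = n·p_i: 105×0.21 = 22.05, 105×0.19 = 19.95, 105×0.25 = 26.25, 105×0.21 = 22.05, 105×0.14 = 14.7.
A: (26 − 22.05)²/22.05 = 15.6025/22.05 = 0.7076
B: (18 − 19.95)²/19.95 = 3.8025/19.95 = 0.1906
C: (26 − 26.25)²/26.25 = 0.0625/26.25 = 0.0024
D: (22 − 22.05)²/22.05 = 0.0025/22.05 = 0.0001
E: (13 − 14.7)²/14.7 = 2.89/14.7 = 0.1966
Sum = 1.097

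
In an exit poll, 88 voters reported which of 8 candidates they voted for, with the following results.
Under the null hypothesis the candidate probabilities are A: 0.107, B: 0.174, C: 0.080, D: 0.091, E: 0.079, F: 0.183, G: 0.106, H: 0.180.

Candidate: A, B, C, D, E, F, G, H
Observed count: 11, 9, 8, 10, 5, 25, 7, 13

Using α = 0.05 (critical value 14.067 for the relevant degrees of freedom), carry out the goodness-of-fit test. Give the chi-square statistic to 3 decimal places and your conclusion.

10.047; do not reject

Expected counts E_i = n·p_i: 88×0.107 = 9.416, 88×0.174 = 15.312, 88×0.080 = 7.04, 88×0.091 = 8.008, 88×0.079 = 6.952, 88×0.183 = 16.104, 88×0.106 = 9.328, 88×0.180 = 15.84.
A: (11 − 9.416)²/9.416 = 2.509056/9.416 = 0.2665
B: (9 − 15.312)²/15.312 = 39.841344/15.312 = 2.6020
C: (8 − 7.04)²/7.04 = 0.9216/7.04 = 0.1309
D: (10 − 8.008)²/8.008 = 3.968064/8.008 = 0.4955
E: (5 − 6.952)²/6.952 = 3.810304/6.952 = 0.5481
F: (25 − 16.104)²/16.104 = 79.138816/16.104 = 4.9142
G: (7 − 9.328)²/9.328 = 5.419584/9.328 = 0.5810
H: (13 − 15.84)²/15.84 = 8.0656/15.84 = 0.5092
Sum = 10.047
df = 7. Since 10.047 < 14.067, we do not reject H₀.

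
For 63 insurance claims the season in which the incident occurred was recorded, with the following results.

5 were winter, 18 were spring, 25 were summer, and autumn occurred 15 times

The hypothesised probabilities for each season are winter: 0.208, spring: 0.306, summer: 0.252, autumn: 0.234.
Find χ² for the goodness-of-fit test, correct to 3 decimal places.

10.345

Expected counts E_i = n·p_i: 63×0.208 = 13.104, 63×0.306 = 19.278, 63×0.252 = 15.876, 63×0.234 = 14.742.
cat         O        E   (O−E)²/E
winter      5   13.104     5.0118
spring     18   19.278     0.0847
summer     25   15.876     5.2436
autumn     15   14.742     0.0045
Sum = 10.345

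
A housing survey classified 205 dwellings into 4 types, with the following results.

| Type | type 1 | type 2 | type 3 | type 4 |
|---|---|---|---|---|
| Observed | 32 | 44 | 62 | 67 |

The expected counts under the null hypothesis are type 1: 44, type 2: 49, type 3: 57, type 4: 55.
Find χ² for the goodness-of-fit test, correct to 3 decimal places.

type 1: (32 − 44)²/44 = 144/44 = 3.2727
type 2: (44 − 49)²/49 = 25/49 = 0.5102
type 3: (62 − 57)²/57 = 25/57 = 0.4386
type 4: (67 − 55)²/55 = 144/55 = 2.6182
Sum = 6.840

6.840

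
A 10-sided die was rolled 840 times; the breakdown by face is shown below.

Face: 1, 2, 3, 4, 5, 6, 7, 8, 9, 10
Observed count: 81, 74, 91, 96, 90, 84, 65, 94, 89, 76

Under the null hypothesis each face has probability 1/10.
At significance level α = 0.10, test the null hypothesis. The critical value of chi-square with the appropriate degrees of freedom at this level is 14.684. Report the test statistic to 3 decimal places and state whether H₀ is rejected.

Under H₀ each category has probability 1/10, so each expected count is 840/10 = 84.
χ² = (81−84)²/84 + (74−84)²/84 + (91−84)²/84 + (96−84)²/84 + (90−84)²/84 + (84−84)²/84 + (65−84)²/84 + (94−84)²/84 + (89−84)²/84 + (76−84)²/84
   = 0.1071 + 1.1905 + 0.5833 + 1.7143 + 0.4286 + 0.0000 + 4.2976 + 1.1905 + 0.2976 + 0.7619
Sum = 10.571
df = 9. Since 10.571 < 14.684, we do not reject H₀.

10.571; do not reject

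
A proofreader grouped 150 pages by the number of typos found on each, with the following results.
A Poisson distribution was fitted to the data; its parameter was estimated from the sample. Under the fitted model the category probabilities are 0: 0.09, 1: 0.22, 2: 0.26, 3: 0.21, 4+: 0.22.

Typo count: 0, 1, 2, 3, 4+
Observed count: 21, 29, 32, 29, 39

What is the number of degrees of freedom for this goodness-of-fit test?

3

There are k = 5 categories and 1 parameter estimated from the data, so df = 5 − 1 − 1 = 3.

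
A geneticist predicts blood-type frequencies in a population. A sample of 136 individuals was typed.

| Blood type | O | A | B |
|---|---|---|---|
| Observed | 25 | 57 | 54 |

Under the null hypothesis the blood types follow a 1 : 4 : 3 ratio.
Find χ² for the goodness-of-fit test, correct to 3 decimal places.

5.721

Ratio total = 8. Expected counts: 136×1/8 = 17, 136×4/8 = 68, 136×3/8 = 51.
cat         O        E   (O−E)²/E
O          25       17     3.7647
A          57       68     1.7794
B          54       51     0.1765
Sum = 5.721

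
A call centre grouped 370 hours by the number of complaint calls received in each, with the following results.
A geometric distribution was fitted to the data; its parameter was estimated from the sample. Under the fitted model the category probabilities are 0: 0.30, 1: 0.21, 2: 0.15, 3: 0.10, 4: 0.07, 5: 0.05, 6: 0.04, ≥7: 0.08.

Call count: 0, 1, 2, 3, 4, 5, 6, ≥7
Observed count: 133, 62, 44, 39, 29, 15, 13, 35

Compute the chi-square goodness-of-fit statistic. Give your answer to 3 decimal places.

12.261

Expected counts E_i = n·p_i: 370×0.30 = 111, 370×0.21 = 77.7, 370×0.15 = 55.5, 370×0.10 = 37, 370×0.07 = 25.9, 370×0.05 = 18.5, 370×0.04 = 14.8, 370×0.08 = 29.6.
cat         O        E   (O−E)²/E
0         133      111     4.3604
1          62     77.7     3.1723
2          44     55.5     2.3829
3          39       37     0.1081
4          29     25.9     0.3710
5          15     18.5     0.6622
6          13     14.8     0.2189
≥7         35     29.6     0.9851
Sum = 12.261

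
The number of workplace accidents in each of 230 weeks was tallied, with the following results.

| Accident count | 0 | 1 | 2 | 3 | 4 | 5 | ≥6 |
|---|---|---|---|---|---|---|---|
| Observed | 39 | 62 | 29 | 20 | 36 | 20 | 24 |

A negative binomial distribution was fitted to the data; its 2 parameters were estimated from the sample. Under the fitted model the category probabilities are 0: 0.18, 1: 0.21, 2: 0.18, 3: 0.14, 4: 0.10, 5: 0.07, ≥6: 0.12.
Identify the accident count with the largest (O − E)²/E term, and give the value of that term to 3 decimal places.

Expected counts E_i = n·p_i: 230×0.18 = 41.4, 230×0.21 = 48.3, 230×0.18 = 41.4, 230×0.14 = 32.2, 230×0.10 = 23, 230×0.07 = 16.1, 230×0.12 = 27.6.
cat         O        E   (O−E)²/E
0          39     41.4     0.1391
1          62     48.3     3.8859
2          29     41.4     3.7140
3          20     32.2     4.6224
4          36       23     7.3478
5          20     16.1     0.9447
≥6         24     27.6     0.4696
The largest term is for 4: 7.348.

4, 7.348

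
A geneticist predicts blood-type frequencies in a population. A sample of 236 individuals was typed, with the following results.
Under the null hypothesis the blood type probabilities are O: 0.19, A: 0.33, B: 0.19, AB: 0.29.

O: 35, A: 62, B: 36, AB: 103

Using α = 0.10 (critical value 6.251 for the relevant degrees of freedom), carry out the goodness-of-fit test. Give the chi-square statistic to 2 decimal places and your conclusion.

Expected counts E_i = n·p_i: 236×0.19 = 44.84, 236×0.33 = 77.88, 236×0.19 = 44.84, 236×0.29 = 68.44.
χ² = (35−44.84)²/44.84 + (62−77.88)²/77.88 + (36−44.84)²/44.84 + (103−68.44)²/68.44
   = 2.159 + 3.238 + 1.743 + 17.452
Sum = 24.59
df = 3. Since 24.59 > 6.251, we reject H₀.

24.59; reject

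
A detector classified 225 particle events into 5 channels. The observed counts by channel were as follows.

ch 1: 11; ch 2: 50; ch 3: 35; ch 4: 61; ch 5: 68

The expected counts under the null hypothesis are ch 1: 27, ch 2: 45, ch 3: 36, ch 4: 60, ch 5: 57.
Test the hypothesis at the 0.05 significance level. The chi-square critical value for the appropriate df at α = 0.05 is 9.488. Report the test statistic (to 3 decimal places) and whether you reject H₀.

χ² = (11−27)²/27 + (50−45)²/45 + (35−36)²/36 + (61−60)²/60 + (68−57)²/57
   = 9.4815 + 0.5556 + 0.0278 + 0.0167 + 2.1228
Sum = 12.204
df = 4. Since 12.204 > 9.488, we reject H₀.

12.204; reject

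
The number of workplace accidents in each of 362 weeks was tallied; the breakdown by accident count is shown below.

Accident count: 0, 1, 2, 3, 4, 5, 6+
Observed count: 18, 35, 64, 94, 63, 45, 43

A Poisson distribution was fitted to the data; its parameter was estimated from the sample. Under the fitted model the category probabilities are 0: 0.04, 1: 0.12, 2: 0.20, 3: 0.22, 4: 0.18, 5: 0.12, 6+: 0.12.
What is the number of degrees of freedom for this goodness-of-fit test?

There are k = 7 categories and 1 parameter estimated from the data, so df = 7 − 1 − 1 = 5.

5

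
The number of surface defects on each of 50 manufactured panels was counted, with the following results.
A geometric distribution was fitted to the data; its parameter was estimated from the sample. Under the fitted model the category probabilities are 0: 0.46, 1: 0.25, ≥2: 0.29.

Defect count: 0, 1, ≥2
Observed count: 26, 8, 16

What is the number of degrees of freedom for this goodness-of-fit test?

There are k = 3 categories and 1 parameter estimated from the data, so df = 3 − 1 − 1 = 1.

1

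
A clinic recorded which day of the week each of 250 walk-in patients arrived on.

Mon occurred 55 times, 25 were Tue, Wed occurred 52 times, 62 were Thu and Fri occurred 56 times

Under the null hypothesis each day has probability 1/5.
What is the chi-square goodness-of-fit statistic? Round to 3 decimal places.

16.680

Expected count for each of the 5 categories: 250/5 = 50.
cat         O        E   (O−E)²/E
Mon        55       50     0.5000
Tue        25       50    12.5000
Wed        52       50     0.0800
Thu        62       50     2.8800
Fri        56       50     0.7200
Sum = 16.680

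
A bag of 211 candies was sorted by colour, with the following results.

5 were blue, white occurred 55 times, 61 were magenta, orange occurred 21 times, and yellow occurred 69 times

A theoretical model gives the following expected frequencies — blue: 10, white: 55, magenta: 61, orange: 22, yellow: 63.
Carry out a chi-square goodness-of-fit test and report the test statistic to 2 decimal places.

3.12

χ² = (5−10)²/10 + (55−55)²/55 + (61−61)²/61 + (21−22)²/22 + (69−63)²/63
   = 2.500 + 0.000 + 0.000 + 0.045 + 0.571
Sum = 3.12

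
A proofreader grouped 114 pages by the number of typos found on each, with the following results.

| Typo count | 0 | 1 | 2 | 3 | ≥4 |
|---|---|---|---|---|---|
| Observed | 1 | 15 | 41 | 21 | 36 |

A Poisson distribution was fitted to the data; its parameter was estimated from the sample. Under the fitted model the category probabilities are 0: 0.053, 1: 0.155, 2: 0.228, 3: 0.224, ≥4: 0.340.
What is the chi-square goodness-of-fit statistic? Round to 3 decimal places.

Expected counts E_i = n·p_i: 114×0.053 = 6.042, 114×0.155 = 17.67, 114×0.228 = 25.992, 114×0.224 = 25.536, 114×0.340 = 38.76.
0: (1 − 6.042)²/6.042 = 25.421764/6.042 = 4.2075
1: (15 − 17.67)²/17.67 = 7.1289/17.67 = 0.4034
2: (41 − 25.992)²/25.992 = 225.240064/25.992 = 8.6657
3: (21 − 25.536)²/25.536 = 20.575296/25.536 = 0.8057
≥4: (36 − 38.76)²/38.76 = 7.6176/38.76 = 0.1965
Sum = 14.279

14.279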